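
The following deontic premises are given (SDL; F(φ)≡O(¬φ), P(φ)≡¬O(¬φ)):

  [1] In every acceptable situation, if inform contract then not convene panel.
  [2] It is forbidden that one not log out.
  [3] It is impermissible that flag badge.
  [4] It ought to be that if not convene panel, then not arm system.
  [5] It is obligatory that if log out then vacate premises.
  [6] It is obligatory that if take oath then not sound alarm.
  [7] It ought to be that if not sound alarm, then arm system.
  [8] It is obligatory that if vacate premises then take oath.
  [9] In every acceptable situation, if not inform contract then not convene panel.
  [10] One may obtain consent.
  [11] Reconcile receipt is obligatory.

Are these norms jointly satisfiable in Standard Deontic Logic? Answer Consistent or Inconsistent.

Inconsistent

By case analysis on ¬inform_contract: premise 9 gives O(¬inform_contract → ¬convene_panel) and premise 1 gives O(inform_contract → ¬convene_panel), so O(¬convene_panel) either way.
Premise 4 is O(¬convene_panel → ¬arm_system); since O(¬convene_panel), deontic closure gives O(¬arm_system).
Premise 7 is O(¬sound_alarm → arm_system); contrapositively O(¬arm_system → sound_alarm). Since O(¬arm_system) holds, K gives O(sound_alarm).
Premise 6, O(take_oath → ¬sound_alarm), contraposes to O(sound_alarm → ¬take_oath); with O(sound_alarm) we get O(¬take_oath).
The contrapositive of premise 8 (O(vacate_premises → take_oath)) is O(¬take_oath → ¬vacate_premises), and O(¬take_oath) is already established, so O(¬vacate_premises).
The contrapositive of premise 5 (O(log_out → vacate_premises)) is O(¬vacate_premises → ¬log_out), and O(¬vacate_premises) is already established, so O(¬log_out).
However, F(¬log_out) at premise 2 amounts to O(log_out).
We now have both O(¬log_out) and O(log_out) — log_out is simultaneously obligatory and forbidden, violating the D-axiom.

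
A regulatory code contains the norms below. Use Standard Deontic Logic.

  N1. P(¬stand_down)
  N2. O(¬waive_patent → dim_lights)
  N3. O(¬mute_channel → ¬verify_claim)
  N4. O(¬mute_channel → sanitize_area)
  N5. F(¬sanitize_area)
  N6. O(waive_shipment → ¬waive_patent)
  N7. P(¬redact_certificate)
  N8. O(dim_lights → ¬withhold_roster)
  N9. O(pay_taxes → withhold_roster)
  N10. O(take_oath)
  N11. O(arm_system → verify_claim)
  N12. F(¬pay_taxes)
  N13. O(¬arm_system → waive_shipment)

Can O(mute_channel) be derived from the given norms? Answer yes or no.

Premise 12 is F(¬pay_taxes), i.e. O(pay_taxes).
Premise 9 is O(pay_taxes → withhold_roster); since O(pay_taxes), deontic closure gives O(withhold_roster).
Premise 8 is O(dim_lights → ¬withhold_roster); contrapositively O(withhold_roster → ¬dim_lights). Since O(withhold_roster) holds, K gives O(¬dim_lights).
Premise 2, O(¬waive_patent → dim_lights), contraposes to O(¬dim_lights → waive_patent); with O(¬dim_lights) we get O(waive_patent).
Premise 6 is O(waive_shipment → ¬waive_patent); contrapositively O(waive_patent → ¬waive_shipment). Since O(waive_patent) holds, K gives O(¬waive_shipment).
Premise 13, O(¬arm_system → waive_shipment), contraposes to O(¬waive_shipment → arm_system); with O(¬waive_shipment) we get O(arm_system).
With premise 11, O(arm_system → verify_claim), the K-axiom yields O(verify_claim).
Premise 3 is O(¬mute_channel → ¬verify_claim); contrapositively O(verify_claim → mute_channel). Since O(verify_claim) holds, K gives O(mute_channel).
Premises 1, 4, 5, 7, 10 do not contribute to this derivation.
So O(mute_channel) follows.

Yes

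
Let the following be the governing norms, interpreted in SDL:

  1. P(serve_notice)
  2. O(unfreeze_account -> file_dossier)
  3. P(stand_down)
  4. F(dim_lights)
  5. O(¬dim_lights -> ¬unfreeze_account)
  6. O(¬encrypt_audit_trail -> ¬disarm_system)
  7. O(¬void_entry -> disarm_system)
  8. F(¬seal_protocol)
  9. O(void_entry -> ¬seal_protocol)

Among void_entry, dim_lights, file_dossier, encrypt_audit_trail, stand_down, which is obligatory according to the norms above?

encrypt_audit_trail

Premise 8 is F(¬seal_protocol), i.e. O(seal_protocol).
The contrapositive of premise 9 (O(void_entry -> ¬seal_protocol)) is O(seal_protocol -> ¬void_entry), and O(seal_protocol) is already established, so O(¬void_entry).
With premise 7, O(¬void_entry -> disarm_system), the K-axiom yields O(disarm_system).
Premise 6 is O(¬encrypt_audit_trail -> ¬disarm_system); contrapositively O(disarm_system -> encrypt_audit_trail). Since O(disarm_system) holds, K gives O(encrypt_audit_trail).
So O(encrypt_audit_trail) holds — encrypt_audit_trail is obligatory. None of the other listed options is made obligatory by any chain of premises.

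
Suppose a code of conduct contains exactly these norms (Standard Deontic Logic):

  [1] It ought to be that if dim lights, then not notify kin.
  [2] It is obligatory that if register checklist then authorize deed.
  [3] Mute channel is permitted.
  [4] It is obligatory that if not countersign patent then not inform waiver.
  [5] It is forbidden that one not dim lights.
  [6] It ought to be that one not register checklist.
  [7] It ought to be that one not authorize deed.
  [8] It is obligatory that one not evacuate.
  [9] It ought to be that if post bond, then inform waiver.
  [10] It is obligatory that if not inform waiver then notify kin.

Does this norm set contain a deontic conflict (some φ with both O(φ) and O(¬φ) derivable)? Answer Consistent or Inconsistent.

Consistent

Premise 2 is O(register_checklist → authorize_deed), but O(register_checklist) is not derivable from the premises, so it does not yield O(authorize_deed).
So O(authorize_deed) is not derivable, and the apparent clash with O(¬authorize_deed) does not arise.
A world satisfying every obligation exists (e.g. authorize_deed=false, countersign_patent=true, dim_lights=true, evacuate=false, inform_waiver=true, mute_channel=false, notify_kin=false, post_bond=false, register_checklist=false); no atom is both obligatory and forbidden, so the set is consistent.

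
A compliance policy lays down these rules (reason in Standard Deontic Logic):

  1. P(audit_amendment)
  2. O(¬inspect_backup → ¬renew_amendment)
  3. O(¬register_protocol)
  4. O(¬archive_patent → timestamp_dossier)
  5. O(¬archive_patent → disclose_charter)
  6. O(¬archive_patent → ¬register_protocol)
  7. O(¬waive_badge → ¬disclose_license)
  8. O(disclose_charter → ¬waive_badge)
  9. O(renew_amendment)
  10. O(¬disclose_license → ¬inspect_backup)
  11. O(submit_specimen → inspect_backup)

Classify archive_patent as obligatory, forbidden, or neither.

From premise 9 we have O(renew_amendment).
Premise 2, O(¬inspect_backup → ¬renew_amendment), contraposes to O(renew_amendment → inspect_backup); with O(renew_amendment) we get O(inspect_backup).
The contrapositive of premise 10 (O(¬disclose_license → ¬inspect_backup)) is O(inspect_backup → disclose_license), and O(inspect_backup) is already established, so O(disclose_license).
Premise 7 is O(¬waive_badge → ¬disclose_license); contrapositively O(disclose_license → waive_badge). Since O(disclose_license) holds, K gives O(waive_badge).
The contrapositive of premise 8 (O(disclose_charter → ¬waive_badge)) is O(waive_badge → ¬disclose_charter), and O(waive_badge) is already established, so O(¬disclose_charter).
Premise 5 is O(¬archive_patent → disclose_charter); contrapositively O(¬disclose_charter → archive_patent). Since O(¬disclose_charter) holds, K gives O(archive_patent).
Premises 1, 3, 4, 6, 11 do not contribute to this derivation.
Hence archive_patent is obligatory.

Obligatory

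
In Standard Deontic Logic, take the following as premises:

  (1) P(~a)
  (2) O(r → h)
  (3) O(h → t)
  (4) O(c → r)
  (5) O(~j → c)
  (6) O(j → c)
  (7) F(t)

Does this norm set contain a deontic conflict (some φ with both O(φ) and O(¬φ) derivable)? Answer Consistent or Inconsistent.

Inconsistent

By case analysis on j: premise 6 gives O(j → c) and premise 5 gives O(~j → c), so O(c) either way.
Premise 4 is O(c → r); since O(c), deontic closure gives O(r).
Premise 2 is O(r → h); since O(r), deontic closure gives O(h).
With premise 3, O(h → t), the K-axiom yields O(t).
But premise 7, F(t), means O(~t).
We now have both O(t) and O(~t) — t is simultaneously obligatory and forbidden, violating the D-axiom.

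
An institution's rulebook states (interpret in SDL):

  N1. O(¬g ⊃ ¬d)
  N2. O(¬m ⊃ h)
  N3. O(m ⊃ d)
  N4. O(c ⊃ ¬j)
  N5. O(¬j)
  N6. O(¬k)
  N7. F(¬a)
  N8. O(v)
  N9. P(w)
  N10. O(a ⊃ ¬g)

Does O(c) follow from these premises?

Premise 4 is O(c ⊃ ¬j); even if O(¬j) held, inferring O(c) would be affirming the consequent — invalid.
No other premise forces O(c). An ideal world satisfying every premise can still have c false, so O(c) is not derivable.

No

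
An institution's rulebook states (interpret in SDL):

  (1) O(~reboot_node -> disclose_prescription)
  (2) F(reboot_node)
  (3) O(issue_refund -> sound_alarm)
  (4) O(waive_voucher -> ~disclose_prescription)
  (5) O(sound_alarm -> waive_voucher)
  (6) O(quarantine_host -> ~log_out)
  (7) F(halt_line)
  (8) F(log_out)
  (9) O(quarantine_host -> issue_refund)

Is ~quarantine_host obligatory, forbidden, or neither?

Obligatory

Premise 2, F(reboot_node), is equivalent to O(~reboot_node).
From O(~reboot_node) and premise 1, O(~reboot_node -> disclose_prescription), we obtain O(disclose_prescription).
Premise 4 is O(waive_voucher -> ~disclose_prescription); contrapositively O(disclose_prescription -> ~waive_voucher). Since O(disclose_prescription) holds, K gives O(~waive_voucher).
Premise 5 is O(sound_alarm -> waive_voucher); contrapositively O(~waive_voucher -> ~sound_alarm). Since O(~waive_voucher) holds, K gives O(~sound_alarm).
The contrapositive of premise 3 (O(issue_refund -> sound_alarm)) is O(~sound_alarm -> ~issue_refund), and O(~sound_alarm) is already established, so O(~issue_refund).
The contrapositive of premise 9 (O(quarantine_host -> issue_refund)) is O(~issue_refund -> ~quarantine_host), and O(~issue_refund) is already established, so O(~quarantine_host).
Premises 6, 7, 8 do not contribute to this derivation.
Hence ~quarantine_host is obligatory.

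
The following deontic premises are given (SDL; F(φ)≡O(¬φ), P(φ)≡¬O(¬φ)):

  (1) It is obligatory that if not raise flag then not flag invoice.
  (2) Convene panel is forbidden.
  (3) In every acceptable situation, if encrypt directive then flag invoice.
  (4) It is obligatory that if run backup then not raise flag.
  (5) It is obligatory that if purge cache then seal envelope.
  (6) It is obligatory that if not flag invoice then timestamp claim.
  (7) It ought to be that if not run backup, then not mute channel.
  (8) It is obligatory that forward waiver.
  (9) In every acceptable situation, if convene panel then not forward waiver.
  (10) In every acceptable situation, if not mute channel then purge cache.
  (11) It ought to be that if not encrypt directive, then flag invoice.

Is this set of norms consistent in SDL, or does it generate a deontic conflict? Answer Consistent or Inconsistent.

Premise 9 is O(convene_panel → ¬forward_waiver), but O(convene_panel) is not derivable from the premises, so it does not yield O(¬forward_waiver).
So O(¬forward_waiver) is not derivable, and the apparent clash with O(forward_waiver) does not arise.
A world satisfying every obligation exists (e.g. convene_panel=false, encrypt_directive=false, flag_invoice=true, forward_waiver=true, mute_channel=false, purge_cache=true, raise_flag=true, run_backup=false, seal_envelope=true, timestamp_claim=false); no atom is both obligatory and forbidden, so the set is consistent.

Consistent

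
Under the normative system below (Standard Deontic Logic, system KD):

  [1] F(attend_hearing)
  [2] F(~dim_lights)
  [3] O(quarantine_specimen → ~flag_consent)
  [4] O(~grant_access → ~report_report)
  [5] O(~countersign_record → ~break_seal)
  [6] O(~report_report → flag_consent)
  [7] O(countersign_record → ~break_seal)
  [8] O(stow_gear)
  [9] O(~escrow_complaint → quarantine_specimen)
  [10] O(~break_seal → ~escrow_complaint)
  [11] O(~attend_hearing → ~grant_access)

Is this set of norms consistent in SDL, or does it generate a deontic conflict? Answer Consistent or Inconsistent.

Premises 7 and 5 are O(countersign_record → ~break_seal) and O(~countersign_record → ~break_seal); every ideal world satisfies countersign_record or ~countersign_record, so in either case ~break_seal holds — hence O(~break_seal).
Applying K to premise 10 (O(~break_seal → ~escrow_complaint)) and O(~break_seal) yields O(~escrow_complaint).
Premise 9 is O(~escrow_complaint → quarantine_specimen); since O(~escrow_complaint), deontic closure gives O(quarantine_specimen).
Premise 3 is O(quarantine_specimen → ~flag_consent); since O(quarantine_specimen), deontic closure gives O(~flag_consent).
Premise 6 is O(~report_report → flag_consent); contrapositively O(~flag_consent → report_report). Since O(~flag_consent) holds, K gives O(report_report).
Premise 4, O(~grant_access → ~report_report), contraposes to O(report_report → grant_access); with O(report_report) we get O(grant_access).
Premise 11, O(~attend_hearing → ~grant_access), contraposes to O(grant_access → attend_hearing); with O(grant_access) we get O(attend_hearing).
However, F(attend_hearing) at premise 1 amounts to O(~attend_hearing).
We now have both O(attend_hearing) and O(~attend_hearing) — attend_hearing is simultaneously obligatory and forbidden, violating the D-axiom.

Inconsistent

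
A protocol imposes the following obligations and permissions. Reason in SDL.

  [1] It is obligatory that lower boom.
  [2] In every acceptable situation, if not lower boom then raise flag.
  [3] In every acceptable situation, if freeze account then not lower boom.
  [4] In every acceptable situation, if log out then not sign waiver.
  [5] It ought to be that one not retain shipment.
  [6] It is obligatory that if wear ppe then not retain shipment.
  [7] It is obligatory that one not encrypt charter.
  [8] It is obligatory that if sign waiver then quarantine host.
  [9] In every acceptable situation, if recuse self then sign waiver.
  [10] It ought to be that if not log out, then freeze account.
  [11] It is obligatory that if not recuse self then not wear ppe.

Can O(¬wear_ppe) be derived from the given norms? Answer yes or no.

Premise 1 gives O(lower_boom).
Premise 3, O(freeze_account → ¬lower_boom), contraposes to O(lower_boom → ¬freeze_account); with O(lower_boom) we get O(¬freeze_account).
The contrapositive of premise 10 (O(¬log_out → freeze_account)) is O(¬freeze_account → log_out), and O(¬freeze_account) is already established, so O(log_out).
Applying K to premise 4 (O(log_out → ¬sign_waiver)) and O(log_out) yields O(¬sign_waiver).
The contrapositive of premise 9 (O(recuse_self → sign_waiver)) is O(¬sign_waiver → ¬recuse_self), and O(¬sign_waiver) is already established, so O(¬recuse_self).
Applying K to premise 11 (O(¬recuse_self → ¬wear_ppe)) and O(¬recuse_self) yields O(¬wear_ppe).
Premises 2, 5, 6, 7, 8 do not contribute to this derivation.
So O(¬wear_ppe) follows.

Yes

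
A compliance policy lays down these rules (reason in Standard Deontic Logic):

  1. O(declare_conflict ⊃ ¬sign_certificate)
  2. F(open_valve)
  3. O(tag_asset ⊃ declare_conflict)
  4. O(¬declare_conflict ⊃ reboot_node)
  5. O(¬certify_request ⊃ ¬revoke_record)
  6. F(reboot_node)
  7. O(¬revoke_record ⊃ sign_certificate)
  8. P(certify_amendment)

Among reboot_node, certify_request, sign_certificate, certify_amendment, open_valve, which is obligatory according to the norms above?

F(reboot_node) at premise 6 means O(¬reboot_node).
The contrapositive of premise 4 (O(¬declare_conflict ⊃ reboot_node)) is O(¬reboot_node ⊃ declare_conflict), and O(¬reboot_node) is already established, so O(declare_conflict).
Premise 1 is O(declare_conflict ⊃ ¬sign_certificate); since O(declare_conflict), deontic closure gives O(¬sign_certificate).
The contrapositive of premise 7 (O(¬revoke_record ⊃ sign_certificate)) is O(¬sign_certificate ⊃ revoke_record), and O(¬sign_certificate) is already established, so O(revoke_record).
The contrapositive of premise 5 (O(¬certify_request ⊃ ¬revoke_record)) is O(revoke_record ⊃ certify_request), and O(revoke_record) is already established, so O(certify_request).
So O(certify_request) holds — certify_request is obligatory. None of the other listed options is made obligatory by any chain of premises.

certify_request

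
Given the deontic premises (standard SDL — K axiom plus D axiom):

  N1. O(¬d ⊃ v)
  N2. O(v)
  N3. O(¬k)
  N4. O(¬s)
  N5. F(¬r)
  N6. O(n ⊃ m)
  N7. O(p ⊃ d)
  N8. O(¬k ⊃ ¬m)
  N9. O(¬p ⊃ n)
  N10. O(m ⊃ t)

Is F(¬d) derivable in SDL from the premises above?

Yes

From premise 3 we have O(¬k).
With premise 8, O(¬k ⊃ ¬m), the K-axiom yields O(¬m).
The contrapositive of premise 6 (O(n ⊃ m)) is O(¬m ⊃ ¬n), and O(¬m) is already established, so O(¬n).
Premise 9, O(¬p ⊃ n), contraposes to O(¬n ⊃ p); with O(¬n) we get O(p).
From O(p) and premise 7, O(p ⊃ d), we obtain O(d).
Premises 1, 2, 4, 5, 10 do not contribute to this derivation.
So O(d) holds, i.e. F(¬d). The claim follows.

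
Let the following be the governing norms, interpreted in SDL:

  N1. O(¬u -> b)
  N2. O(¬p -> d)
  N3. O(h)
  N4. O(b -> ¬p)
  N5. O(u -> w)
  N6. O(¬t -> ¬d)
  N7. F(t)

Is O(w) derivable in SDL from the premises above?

Yes

Premise 7, F(t), is equivalent to O(¬t).
Applying K to premise 6 (O(¬t -> ¬d)) and O(¬t) yields O(¬d).
The contrapositive of premise 2 (O(¬p -> d)) is O(¬d -> p), and O(¬d) is already established, so O(p).
The contrapositive of premise 4 (O(b -> ¬p)) is O(p -> ¬b), and O(p) is already established, so O(¬b).
The contrapositive of premise 1 (O(¬u -> b)) is O(¬b -> u), and O(¬b) is already established, so O(u).
From O(u) and premise 5, O(u -> w), we obtain O(w).
Premise 3 does not contribute to this derivation.
So O(w) follows.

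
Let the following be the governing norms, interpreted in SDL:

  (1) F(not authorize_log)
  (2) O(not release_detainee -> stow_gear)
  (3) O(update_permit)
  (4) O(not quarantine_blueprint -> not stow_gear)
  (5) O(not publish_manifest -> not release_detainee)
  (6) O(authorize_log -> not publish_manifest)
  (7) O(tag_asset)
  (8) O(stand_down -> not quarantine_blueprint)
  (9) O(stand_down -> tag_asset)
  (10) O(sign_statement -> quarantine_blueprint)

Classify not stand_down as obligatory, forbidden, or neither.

Obligatory

Premise 1, F(not authorize_log), is equivalent to O(authorize_log).
Premise 6 is O(authorize_log -> not publish_manifest); since O(authorize_log), deontic closure gives O(not publish_manifest).
With premise 5, O(not publish_manifest -> not release_detainee), the K-axiom yields O(not release_detainee).
From O(not release_detainee) and premise 2, O(not release_detainee -> stow_gear), we obtain O(stow_gear).
Premise 4, O(not quarantine_blueprint -> not stow_gear), contraposes to O(stow_gear -> quarantine_blueprint); with O(stow_gear) we get O(quarantine_blueprint).
Premise 8 is O(stand_down -> not quarantine_blueprint); contrapositively O(quarantine_blueprint -> not stand_down). Since O(quarantine_blueprint) holds, K gives O(not stand_down).
Premises 3, 7, 9, 10 do not contribute to this derivation.
Hence not stand_down is obligatory.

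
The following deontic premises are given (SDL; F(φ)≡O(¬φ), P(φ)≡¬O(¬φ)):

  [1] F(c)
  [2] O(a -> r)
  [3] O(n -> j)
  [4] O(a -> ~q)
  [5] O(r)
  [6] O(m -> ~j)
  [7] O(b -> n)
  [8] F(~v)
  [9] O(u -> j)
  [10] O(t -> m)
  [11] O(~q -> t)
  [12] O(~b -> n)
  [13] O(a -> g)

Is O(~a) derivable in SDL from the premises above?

Premises 7 and 12 are O(b -> n) and O(~b -> n); every ideal world satisfies b or ~b, so in either case n holds — hence O(n).
Premise 3 is O(n -> j); since O(n), deontic closure gives O(j).
Premise 6, O(m -> ~j), contraposes to O(j -> ~m); with O(j) we get O(~m).
Premise 10 is O(t -> m); contrapositively O(~m -> ~t). Since O(~m) holds, K gives O(~t).
The contrapositive of premise 11 (O(~q -> t)) is O(~t -> q), and O(~t) is already established, so O(q).
The contrapositive of premise 4 (O(a -> ~q)) is O(q -> ~a), and O(q) is already established, so O(~a).
Premises 1, 2, 5, 8, 9, 13 do not contribute to this derivation.
So O(~a) follows.

Yes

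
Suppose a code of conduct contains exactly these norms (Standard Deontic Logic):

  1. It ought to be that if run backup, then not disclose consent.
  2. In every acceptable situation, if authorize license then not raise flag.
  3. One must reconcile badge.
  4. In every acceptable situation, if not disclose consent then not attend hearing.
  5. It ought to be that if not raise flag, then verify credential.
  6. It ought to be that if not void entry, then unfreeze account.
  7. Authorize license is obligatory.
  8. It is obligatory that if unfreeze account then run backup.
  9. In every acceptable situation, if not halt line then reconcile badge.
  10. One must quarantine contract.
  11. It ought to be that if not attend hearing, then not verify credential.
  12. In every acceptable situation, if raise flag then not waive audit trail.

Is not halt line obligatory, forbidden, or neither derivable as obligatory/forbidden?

Premise 9 is O(¬halt_line → reconcile_badge); even if O(reconcile_badge) held, inferring O(¬halt_line) would be affirming the consequent — invalid.
No premise or chain of K-axiom applications forces O(¬halt_line), and none forces O(halt_line). So ¬halt_line is neither obligatory nor forbidden under these norms.

Neither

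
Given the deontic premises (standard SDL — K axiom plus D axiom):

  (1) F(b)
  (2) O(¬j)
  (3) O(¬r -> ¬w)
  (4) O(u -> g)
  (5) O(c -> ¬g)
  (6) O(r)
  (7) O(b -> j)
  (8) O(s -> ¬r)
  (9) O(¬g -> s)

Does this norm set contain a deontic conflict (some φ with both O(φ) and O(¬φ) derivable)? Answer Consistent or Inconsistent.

Premise 7 is O(b -> j), but O(b) is not derivable from the premises, so it does not yield O(j).
So O(j) is not derivable, and the apparent clash with O(¬j) does not arise.
A world satisfying every obligation exists (e.g. b=false, c=false, g=true, j=false, r=true, s=false, u=false, w=false); no atom is both obligatory and forbidden, so the set is consistent.

Consistent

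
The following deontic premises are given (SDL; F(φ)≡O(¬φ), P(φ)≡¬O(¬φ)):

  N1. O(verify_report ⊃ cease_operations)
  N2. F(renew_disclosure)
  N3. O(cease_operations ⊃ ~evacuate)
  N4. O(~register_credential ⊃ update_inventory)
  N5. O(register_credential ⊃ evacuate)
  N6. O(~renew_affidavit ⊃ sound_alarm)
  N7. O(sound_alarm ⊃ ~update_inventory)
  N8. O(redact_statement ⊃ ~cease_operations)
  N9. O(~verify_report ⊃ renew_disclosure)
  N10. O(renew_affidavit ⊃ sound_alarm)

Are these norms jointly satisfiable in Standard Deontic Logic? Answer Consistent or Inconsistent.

Inconsistent

By case analysis on ~renew_affidavit: premise 6 gives O(~renew_affidavit ⊃ sound_alarm) and premise 10 gives O(renew_affidavit ⊃ sound_alarm), so O(sound_alarm) either way.
From O(sound_alarm) and premise 7, O(sound_alarm ⊃ ~update_inventory), we obtain O(~update_inventory).
Premise 4, O(~register_credential ⊃ update_inventory), contraposes to O(~update_inventory ⊃ register_credential); with O(~update_inventory) we get O(register_credential).
From O(register_credential) and premise 5, O(register_credential ⊃ evacuate), we obtain O(evacuate).
The contrapositive of premise 3 (O(cease_operations ⊃ ~evacuate)) is O(evacuate ⊃ ~cease_operations), and O(evacuate) is already established, so O(~cease_operations).
Premise 1 is O(verify_report ⊃ cease_operations); contrapositively O(~cease_operations ⊃ ~verify_report). Since O(~cease_operations) holds, K gives O(~verify_report).
From O(~verify_report) and premise 9, O(~verify_report ⊃ renew_disclosure), we obtain O(renew_disclosure).
However, F(renew_disclosure) at premise 2 amounts to O(~renew_disclosure).
We now have both O(renew_disclosure) and O(~renew_disclosure) — renew_disclosure is simultaneously obligatory and forbidden, violating the D-axiom.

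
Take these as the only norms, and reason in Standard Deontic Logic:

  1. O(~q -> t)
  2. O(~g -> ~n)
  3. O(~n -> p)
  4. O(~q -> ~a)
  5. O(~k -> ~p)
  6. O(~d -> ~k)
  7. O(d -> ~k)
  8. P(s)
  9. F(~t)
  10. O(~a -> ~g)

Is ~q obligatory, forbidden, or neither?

Premises 6 and 7 cover both cases: O(~d -> ~k) and O(d -> ~k). Since ~d ∨ d is a tautology, O(~k) follows.
Premise 5 is O(~k -> ~p); since O(~k), deontic closure gives O(~p).
The contrapositive of premise 3 (O(~n -> p)) is O(~p -> n), and O(~p) is already established, so O(n).
Premise 2, O(~g -> ~n), contraposes to O(n -> g); with O(n) we get O(g).
The contrapositive of premise 10 (O(~a -> ~g)) is O(g -> a), and O(g) is already established, so O(a).
Premise 4 is O(~q -> ~a); contrapositively O(a -> q). Since O(a) holds, K gives O(q).
Premises 1, 8, 9 do not contribute to this derivation.
Thus O(q), which is F(~q): ~q is forbidden.

Forbidden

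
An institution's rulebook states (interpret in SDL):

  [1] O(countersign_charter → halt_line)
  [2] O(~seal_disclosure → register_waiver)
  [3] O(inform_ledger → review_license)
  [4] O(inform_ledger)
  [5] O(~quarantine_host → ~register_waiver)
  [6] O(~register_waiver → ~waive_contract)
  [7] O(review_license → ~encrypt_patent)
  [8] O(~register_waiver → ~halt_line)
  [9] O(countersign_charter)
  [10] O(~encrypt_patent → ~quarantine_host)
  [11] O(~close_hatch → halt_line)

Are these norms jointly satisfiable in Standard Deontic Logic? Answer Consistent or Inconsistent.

Premise 9 gives O(countersign_charter).
With premise 1, O(countersign_charter → halt_line), the K-axiom yields O(halt_line).
Premise 8, O(~register_waiver → ~halt_line), contraposes to O(halt_line → register_waiver); with O(halt_line) we get O(register_waiver).
Premise 5 is O(~quarantine_host → ~register_waiver); contrapositively O(register_waiver → quarantine_host). Since O(register_waiver) holds, K gives O(quarantine_host).
Premise 10, O(~encrypt_patent → ~quarantine_host), contraposes to O(quarantine_host → encrypt_patent); with O(quarantine_host) we get O(encrypt_patent).
The contrapositive of premise 7 (O(review_license → ~encrypt_patent)) is O(encrypt_patent → ~review_license), and O(encrypt_patent) is already established, so O(~review_license).
Premise 3, O(inform_ledger → review_license), contraposes to O(~review_license → ~inform_ledger); with O(~review_license) we get O(~inform_ledger).
Yet premise 4 states O(inform_ledger).
We now have both O(~inform_ledger) and O(inform_ledger) — inform_ledger is simultaneously obligatory and forbidden, violating the D-axiom.

Inconsistent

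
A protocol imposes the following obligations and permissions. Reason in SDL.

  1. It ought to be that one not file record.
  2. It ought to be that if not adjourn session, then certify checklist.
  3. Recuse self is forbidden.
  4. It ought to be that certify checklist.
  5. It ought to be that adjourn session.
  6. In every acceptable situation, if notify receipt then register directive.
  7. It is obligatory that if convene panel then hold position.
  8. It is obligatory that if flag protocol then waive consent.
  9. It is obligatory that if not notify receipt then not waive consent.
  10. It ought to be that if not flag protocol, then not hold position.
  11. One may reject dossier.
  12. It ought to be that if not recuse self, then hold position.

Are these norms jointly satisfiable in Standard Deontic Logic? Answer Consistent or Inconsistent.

Consistent

Premise 2 is O(¬adjourn_session → certify_checklist); even if O(certify_checklist) held, inferring O(¬adjourn_session) would be affirming the consequent — invalid.
So O(¬adjourn_session) is not derivable, and the apparent clash with O(adjourn_session) does not arise.
A world satisfying every obligation exists (e.g. adjourn_session=true, certify_checklist=true, convene_panel=false, file_record=false, flag_protocol=true, hold_position=true, notify_receipt=true, recuse_self=false, register_directive=true, reject_dossier=false, waive_consent=true); no atom is both obligatory and forbidden, so the set is consistent.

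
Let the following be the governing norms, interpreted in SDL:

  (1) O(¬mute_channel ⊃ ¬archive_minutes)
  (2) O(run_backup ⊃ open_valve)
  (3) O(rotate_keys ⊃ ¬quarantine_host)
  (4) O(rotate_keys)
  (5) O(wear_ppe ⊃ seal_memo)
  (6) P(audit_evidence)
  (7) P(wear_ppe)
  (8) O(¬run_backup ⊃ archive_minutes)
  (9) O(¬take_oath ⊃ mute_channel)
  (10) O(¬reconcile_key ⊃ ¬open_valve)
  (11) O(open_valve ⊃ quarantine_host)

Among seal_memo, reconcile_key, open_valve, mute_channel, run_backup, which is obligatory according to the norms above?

mute_channel

From premise 4 we have O(rotate_keys).
Premise 3 is O(rotate_keys ⊃ ¬quarantine_host); since O(rotate_keys), deontic closure gives O(¬quarantine_host).
Premise 11, O(open_valve ⊃ quarantine_host), contraposes to O(¬quarantine_host ⊃ ¬open_valve); with O(¬quarantine_host) we get O(¬open_valve).
Premise 2 is O(run_backup ⊃ open_valve); contrapositively O(¬open_valve ⊃ ¬run_backup). Since O(¬open_valve) holds, K gives O(¬run_backup).
From O(¬run_backup) and premise 8, O(¬run_backup ⊃ archive_minutes), we obtain O(archive_minutes).
Premise 1 is O(¬mute_channel ⊃ ¬archive_minutes); contrapositively O(archive_minutes ⊃ mute_channel). Since O(archive_minutes) holds, K gives O(mute_channel).
So O(mute_channel) holds — mute_channel is obligatory. None of the other listed options is made obligatory by any chain of premises.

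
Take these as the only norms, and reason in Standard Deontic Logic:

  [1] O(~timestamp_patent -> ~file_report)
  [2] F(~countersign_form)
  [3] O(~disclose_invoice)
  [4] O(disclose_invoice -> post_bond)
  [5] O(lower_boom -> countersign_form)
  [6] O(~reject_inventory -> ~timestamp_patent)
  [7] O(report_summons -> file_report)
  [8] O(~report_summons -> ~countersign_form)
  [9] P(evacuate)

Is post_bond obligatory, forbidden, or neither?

Neither

Premise 4 is O(disclose_invoice -> post_bond), but O(disclose_invoice) is not derivable from the premises, so it does not yield O(post_bond).
No premise or chain of K-axiom applications forces O(post_bond), and none forces O(~post_bond). So post_bond is neither obligatory nor forbidden under these norms.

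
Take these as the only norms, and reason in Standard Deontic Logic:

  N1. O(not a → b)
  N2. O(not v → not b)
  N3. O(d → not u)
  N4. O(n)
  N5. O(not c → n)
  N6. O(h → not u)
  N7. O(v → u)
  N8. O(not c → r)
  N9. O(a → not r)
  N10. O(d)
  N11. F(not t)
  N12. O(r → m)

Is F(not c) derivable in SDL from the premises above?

Yes

Premise 10 gives O(d).
With premise 3, O(d → not u), the K-axiom yields O(not u).
Premise 7, O(v → u), contraposes to O(not u → not v); with O(not u) we get O(not v).
With premise 2, O(not v → not b), the K-axiom yields O(not b).
Premise 1 is O(not a → b); contrapositively O(not b → a). Since O(not b) holds, K gives O(a).
Applying K to premise 9 (O(a → not r)) and O(a) yields O(not r).
Premise 8, O(not c → r), contraposes to O(not r → c); with O(not r) we get O(c).
Premises 4, 5, 6, 11, 12 do not contribute to this derivation.
So O(c) holds, i.e. F(not c). The claim follows.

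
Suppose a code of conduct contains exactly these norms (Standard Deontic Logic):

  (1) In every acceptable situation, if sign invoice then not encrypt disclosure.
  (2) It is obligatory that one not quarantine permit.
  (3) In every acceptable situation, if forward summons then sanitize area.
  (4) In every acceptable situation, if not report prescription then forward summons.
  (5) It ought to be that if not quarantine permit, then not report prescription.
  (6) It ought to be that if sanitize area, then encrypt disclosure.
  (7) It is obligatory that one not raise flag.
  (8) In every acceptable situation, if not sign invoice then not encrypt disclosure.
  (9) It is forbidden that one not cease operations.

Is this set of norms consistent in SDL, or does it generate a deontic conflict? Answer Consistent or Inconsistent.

Premises 1 and 8 cover both cases: O(sign_invoice → ¬encrypt_disclosure) and O(¬sign_invoice → ¬encrypt_disclosure). Since sign_invoice ∨ ¬sign_invoice is a tautology, O(¬encrypt_disclosure) follows.
The contrapositive of premise 6 (O(sanitize_area → encrypt_disclosure)) is O(¬encrypt_disclosure → ¬sanitize_area), and O(¬encrypt_disclosure) is already established, so O(¬sanitize_area).
The contrapositive of premise 3 (O(forward_summons → sanitize_area)) is O(¬sanitize_area → ¬forward_summons), and O(¬sanitize_area) is already established, so O(¬forward_summons).
Premise 4 is O(¬report_prescription → forward_summons); contrapositively O(¬forward_summons → report_prescription). Since O(¬forward_summons) holds, K gives O(report_prescription).
Premise 5, O(¬quarantine_permit → ¬report_prescription), contraposes to O(report_prescription → quarantine_permit); with O(report_prescription) we get O(quarantine_permit).
But premise 2 directly asserts O(¬quarantine_permit).
We now have both O(quarantine_permit) and O(¬quarantine_permit) — quarantine_permit is simultaneously obligatory and forbidden, violating the D-axiom.

Inconsistent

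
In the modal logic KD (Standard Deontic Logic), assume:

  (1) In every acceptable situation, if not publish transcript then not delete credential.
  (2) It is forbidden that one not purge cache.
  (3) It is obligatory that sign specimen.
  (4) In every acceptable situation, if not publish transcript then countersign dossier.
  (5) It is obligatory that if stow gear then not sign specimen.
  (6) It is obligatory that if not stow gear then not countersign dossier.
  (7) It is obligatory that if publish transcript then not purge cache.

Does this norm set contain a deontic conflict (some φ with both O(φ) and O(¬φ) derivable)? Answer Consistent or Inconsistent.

Inconsistent

Premise 3 states O(sign_specimen) outright.
Premise 5, O(stow_gear → ¬sign_specimen), contraposes to O(sign_specimen → ¬stow_gear); with O(sign_specimen) we get O(¬stow_gear).
With premise 6, O(¬stow_gear → ¬countersign_dossier), the K-axiom yields O(¬countersign_dossier).
Premise 4, O(¬publish_transcript → countersign_dossier), contraposes to O(¬countersign_dossier → publish_transcript); with O(¬countersign_dossier) we get O(publish_transcript).
Premise 7 is O(publish_transcript → ¬purge_cache); since O(publish_transcript), deontic closure gives O(¬purge_cache).
But premise 2, F(¬purge_cache), means O(purge_cache).
We now have both O(¬purge_cache) and O(purge_cache) — purge_cache is simultaneously obligatory and forbidden, violating the D-axiom.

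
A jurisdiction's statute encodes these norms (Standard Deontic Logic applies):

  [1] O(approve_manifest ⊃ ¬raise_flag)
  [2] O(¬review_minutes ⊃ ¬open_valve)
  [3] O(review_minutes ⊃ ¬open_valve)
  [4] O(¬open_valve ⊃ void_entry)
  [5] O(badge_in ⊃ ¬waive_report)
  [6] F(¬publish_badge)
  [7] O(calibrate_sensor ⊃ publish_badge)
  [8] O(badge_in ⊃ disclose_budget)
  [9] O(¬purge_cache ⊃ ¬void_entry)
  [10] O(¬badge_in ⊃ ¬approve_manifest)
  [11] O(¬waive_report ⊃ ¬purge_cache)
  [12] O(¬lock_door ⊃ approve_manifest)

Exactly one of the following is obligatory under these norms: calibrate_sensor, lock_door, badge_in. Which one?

Premises 3 and 2 are O(review_minutes ⊃ ¬open_valve) and O(¬review_minutes ⊃ ¬open_valve); every ideal world satisfies review_minutes or ¬review_minutes, so in either case ¬open_valve holds — hence O(¬open_valve).
With premise 4, O(¬open_valve ⊃ void_entry), the K-axiom yields O(void_entry).
Premise 9 is O(¬purge_cache ⊃ ¬void_entry); contrapositively O(void_entry ⊃ purge_cache). Since O(void_entry) holds, K gives O(purge_cache).
Premise 11 is O(¬waive_report ⊃ ¬purge_cache); contrapositively O(purge_cache ⊃ waive_report). Since O(purge_cache) holds, K gives O(waive_report).
The contrapositive of premise 5 (O(badge_in ⊃ ¬waive_report)) is O(waive_report ⊃ ¬badge_in), and O(waive_report) is already established, so O(¬badge_in).
Premise 10 is O(¬badge_in ⊃ ¬approve_manifest); since O(¬badge_in), deontic closure gives O(¬approve_manifest).
Premise 12 is O(¬lock_door ⊃ approve_manifest); contrapositively O(¬approve_manifest ⊃ lock_door). Since O(¬approve_manifest) holds, K gives O(lock_door).
So O(lock_door) holds — lock_door is obligatory. None of the other listed options is made obligatory by any chain of premises.

lock_door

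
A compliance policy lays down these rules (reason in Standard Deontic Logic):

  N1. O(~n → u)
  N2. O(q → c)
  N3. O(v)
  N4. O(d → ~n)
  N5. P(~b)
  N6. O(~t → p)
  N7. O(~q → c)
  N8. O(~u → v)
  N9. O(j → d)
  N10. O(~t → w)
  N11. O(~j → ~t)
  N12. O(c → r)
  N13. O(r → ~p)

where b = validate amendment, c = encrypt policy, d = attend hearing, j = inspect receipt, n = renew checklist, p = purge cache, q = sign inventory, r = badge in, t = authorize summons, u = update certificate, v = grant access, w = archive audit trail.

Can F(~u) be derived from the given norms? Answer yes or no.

Yes

By case analysis on q: premise 2 gives O(q → c) and premise 7 gives O(~q → c), so O(c) either way.
From O(c) and premise 12, O(c → r), we obtain O(r).
With premise 13, O(r → ~p), the K-axiom yields O(~p).
The contrapositive of premise 6 (O(~t → p)) is O(~p → t), and O(~p) is already established, so O(t).
Premise 11, O(~j → ~t), contraposes to O(t → j); with O(t) we get O(j).
Applying K to premise 9 (O(j → d)) and O(j) yields O(d).
Premise 4 is O(d → ~n); since O(d), deontic closure gives O(~n).
With premise 1, O(~n → u), the K-axiom yields O(u).
Premises 3, 5, 8, 10 do not contribute to this derivation.
So O(u) holds, i.e. F(~u). The claim follows.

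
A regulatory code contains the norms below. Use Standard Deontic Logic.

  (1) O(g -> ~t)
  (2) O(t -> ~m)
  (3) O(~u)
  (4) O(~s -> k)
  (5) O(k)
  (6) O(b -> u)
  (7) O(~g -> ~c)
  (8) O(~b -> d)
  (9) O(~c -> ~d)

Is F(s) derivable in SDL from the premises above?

Premise 4 is O(~s -> k); even if O(k) held, inferring O(~s) would be affirming the consequent — invalid.
No other premise forces O(~s). An ideal world satisfying every premise can still have s true, so F(s) is not derivable.

No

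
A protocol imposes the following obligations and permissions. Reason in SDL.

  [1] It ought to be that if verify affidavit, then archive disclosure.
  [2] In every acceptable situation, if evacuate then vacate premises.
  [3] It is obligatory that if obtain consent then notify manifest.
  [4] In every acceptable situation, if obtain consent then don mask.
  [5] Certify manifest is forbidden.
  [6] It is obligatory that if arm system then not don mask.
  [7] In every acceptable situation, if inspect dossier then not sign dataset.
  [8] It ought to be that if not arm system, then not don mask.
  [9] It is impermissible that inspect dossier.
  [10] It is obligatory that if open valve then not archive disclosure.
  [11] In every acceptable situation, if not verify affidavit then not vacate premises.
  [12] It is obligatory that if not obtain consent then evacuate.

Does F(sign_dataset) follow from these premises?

No

Premise 7 is O(inspect_dossier → ¬sign_dataset), but O(inspect_dossier) is not derivable from the premises, so it does not yield O(¬sign_dataset).
No other premise forces O(¬sign_dataset). An ideal world satisfying every premise can still have sign_dataset true, so F(sign_dataset) is not derivable.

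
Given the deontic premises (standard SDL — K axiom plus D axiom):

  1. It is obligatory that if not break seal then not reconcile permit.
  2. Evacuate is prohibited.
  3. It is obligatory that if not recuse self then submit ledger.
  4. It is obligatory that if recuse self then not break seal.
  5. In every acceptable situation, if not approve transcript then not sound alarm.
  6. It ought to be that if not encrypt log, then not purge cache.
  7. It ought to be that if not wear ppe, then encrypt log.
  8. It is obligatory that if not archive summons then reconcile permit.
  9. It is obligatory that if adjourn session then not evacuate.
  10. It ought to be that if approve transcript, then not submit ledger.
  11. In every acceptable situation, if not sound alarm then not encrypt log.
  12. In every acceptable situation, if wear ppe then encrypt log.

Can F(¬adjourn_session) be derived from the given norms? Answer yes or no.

No

Premise 9 is O(adjourn_session → ¬evacuate); even if O(¬evacuate) held, inferring O(adjourn_session) would be affirming the consequent — invalid.
No other premise forces O(adjourn_session). An ideal world satisfying every premise can still have ¬adjourn_session true, so F(¬adjourn_session) is not derivable.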